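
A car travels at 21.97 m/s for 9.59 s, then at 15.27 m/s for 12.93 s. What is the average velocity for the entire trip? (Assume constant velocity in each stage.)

d₁ = v₁t₁ = 21.97 × 9.59 = 210.6923 m
d₂ = v₂t₂ = 15.27 × 12.93 = 197.4411 m
d_total = 408.1334 m, t_total = 22.52 s
v_avg = d_total/t_total = 408.1334/22.52 = 18.12 m/s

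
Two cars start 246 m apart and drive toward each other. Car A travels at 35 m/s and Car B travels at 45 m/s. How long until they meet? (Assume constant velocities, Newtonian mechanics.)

Combined speed: v_combined = 35 + 45 = 80 m/s
Time to meet: t = d/v_combined = 246/80 = 3.08 s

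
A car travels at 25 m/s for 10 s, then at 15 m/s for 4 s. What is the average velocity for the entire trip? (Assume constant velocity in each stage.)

d₁ = v₁t₁ = 25 × 10 = 250 m
d₂ = v₂t₂ = 15 × 4 = 60 m
d_total = 310 m, t_total = 14 s
v_avg = d_total/t_total = 310/14 = 22.14 m/s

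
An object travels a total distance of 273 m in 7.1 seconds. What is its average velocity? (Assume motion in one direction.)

v_avg = Δd / Δt = 273 / 7.1 = 38.45 m/s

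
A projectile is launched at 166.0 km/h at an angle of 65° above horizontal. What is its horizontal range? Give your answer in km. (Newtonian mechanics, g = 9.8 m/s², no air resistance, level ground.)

v₀ = 166.0 km/h × 0.2777777777777778 = 46.1111 m/s
R = v₀² × sin(2θ) / g = 46.1111² × sin(2 × 65°) / 9.8 = 2126.23 × 0.766044 / 9.8 = 166.203 m
R = 166.203 m / 1000.0 = 0.1662 km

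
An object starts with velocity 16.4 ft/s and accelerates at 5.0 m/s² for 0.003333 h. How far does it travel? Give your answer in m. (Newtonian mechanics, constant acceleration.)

v₀ = 16.4 ft/s × 0.3048 = 4.99872 m/s
t = 0.003333 h × 3600.0 = 11.9988 s
d = v₀ × t + ½ × a × t² = 4.99872 × 11.9988 + 0.5 × 5.0 × 11.9988² = 419.9 m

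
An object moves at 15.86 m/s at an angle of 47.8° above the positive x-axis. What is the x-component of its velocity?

vₓ = v cos(θ) = 15.86 × cos(47.8°) = 10.65 m/s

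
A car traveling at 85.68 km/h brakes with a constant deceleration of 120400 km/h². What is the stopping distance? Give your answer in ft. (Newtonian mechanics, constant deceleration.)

v₀ = 85.68 km/h × 0.2777777777777778 = 23.8 m/s
a = 120400 km/h² × 7.716049382716049e-05 = 9.29012 m/s²
d = v₀² / (2a) = 23.8² / (2 × 9.29012) = 566.44 / 18.5802 = 30.4862 m
d = 30.4862 m / 0.3048 = 100.0 ft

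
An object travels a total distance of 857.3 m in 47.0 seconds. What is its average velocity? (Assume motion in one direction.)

v_avg = Δd / Δt = 857.3 / 47.0 = 18.24 m/s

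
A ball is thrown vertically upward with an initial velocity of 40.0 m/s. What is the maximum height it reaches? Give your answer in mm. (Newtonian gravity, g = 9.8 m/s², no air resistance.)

h_max = v₀² / (2g) = 40.0² / (2 × 9.8) = 1600.0 / 19.6 = 81.6327 m
h_max = 81.6327 m / 0.001 = 81630 mm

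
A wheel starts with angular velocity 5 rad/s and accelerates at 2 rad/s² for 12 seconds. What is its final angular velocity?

ω = ω₀ + αt = 5 + 2 × 12 = 29 rad/s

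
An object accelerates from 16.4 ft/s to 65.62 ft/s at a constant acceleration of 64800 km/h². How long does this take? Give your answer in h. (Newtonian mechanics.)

v₀ = 16.4 ft/s × 0.3048 = 4.99872 m/s
v = 65.62 ft/s × 0.3048 = 20.001 m/s
a = 64800 km/h² × 7.716049382716049e-05 = 5.0 m/s²
t = (v - v₀) / a = (20.001 - 4.99872) / 5.0 = 3.00046 s
t = 3.00046 s / 3600.0 = 0.0008335 h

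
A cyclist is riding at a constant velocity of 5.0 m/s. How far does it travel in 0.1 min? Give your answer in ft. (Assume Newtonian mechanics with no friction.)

t = 0.1 min × 60.0 = 6.0 s
d = v × t = 5.0 × 6.0 = 30.0 m
d = 30.0 m / 0.3048 = 98.43 ft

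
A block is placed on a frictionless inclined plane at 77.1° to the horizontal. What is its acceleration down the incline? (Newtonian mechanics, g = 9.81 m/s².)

a = g sin(θ) = 9.81 × sin(77.1°) = 9.81 × 0.9748 = 9.56 m/s²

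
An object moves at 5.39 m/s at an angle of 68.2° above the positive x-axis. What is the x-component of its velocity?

vₓ = v cos(θ) = 5.39 × cos(68.2°) = 2.0 m/s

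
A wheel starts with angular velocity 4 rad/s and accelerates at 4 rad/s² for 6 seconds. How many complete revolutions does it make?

θ = ω₀t + ½αt² = 4×6 + ½×4×6² = 96.0 rad
Total revolutions = θ/(2π) = 96.0/(2π) = 15.28
Complete revolutions = ⌊15.28⌋ = 15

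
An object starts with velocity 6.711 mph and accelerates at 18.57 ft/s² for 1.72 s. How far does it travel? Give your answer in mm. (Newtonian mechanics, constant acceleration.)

v₀ = 6.711 mph × 0.44704 = 3.00009 m/s
a = 18.57 ft/s² × 0.3048 = 5.66014 m/s²
d = v₀ × t + ½ × a × t² = 3.00009 × 1.72 + 0.5 × 5.66014 × 1.72² = 13.5326 m
d = 13.5326 m / 0.001 = 13530 mm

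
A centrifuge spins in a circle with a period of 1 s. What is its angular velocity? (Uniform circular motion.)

ω = 2π/T = 2π/1 = 6.2832 rad/s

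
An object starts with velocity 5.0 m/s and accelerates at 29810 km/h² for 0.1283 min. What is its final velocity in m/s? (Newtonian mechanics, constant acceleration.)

a = 29810 km/h² × 7.716049382716049e-05 = 2.30015 m/s²
t = 0.1283 min × 60.0 = 7.698 s
v = v₀ + a × t = 5.0 + 2.30015 × 7.698 = 22.71 m/s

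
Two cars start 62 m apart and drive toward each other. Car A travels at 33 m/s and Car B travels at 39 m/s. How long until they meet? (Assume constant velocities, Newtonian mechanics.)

Combined speed: v_combined = 33 + 39 = 72 m/s
Time to meet: t = d/v_combined = 62/72 = 0.86 s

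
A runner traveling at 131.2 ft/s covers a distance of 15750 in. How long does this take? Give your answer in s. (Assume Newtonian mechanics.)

d = 15750 in × 0.0254 = 400.05 m
v = 131.2 ft/s × 0.3048 = 39.9898 m/s
t = d / v = 400.05 / 39.9898 = 10.0 s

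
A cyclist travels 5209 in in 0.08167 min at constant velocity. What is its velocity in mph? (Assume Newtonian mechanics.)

d = 5209 in × 0.0254 = 132.309 m
t = 0.08167 min × 60.0 = 4.9002 s
v = d / t = 132.309 / 4.9002 = 27.0007 m/s
v = 27.0007 m/s / 0.44704 = 60.4 mph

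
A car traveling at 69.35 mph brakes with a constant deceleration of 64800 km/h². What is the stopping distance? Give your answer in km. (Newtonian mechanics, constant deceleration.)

v₀ = 69.35 mph × 0.44704 = 31.0022 m/s
a = 64800 km/h² × 7.716049382716049e-05 = 5.0 m/s²
d = v₀² / (2a) = 31.0022² / (2 × 5.0) = 961.136 / 10.0 = 96.1136 m
d = 96.1136 m / 1000.0 = 0.09611 km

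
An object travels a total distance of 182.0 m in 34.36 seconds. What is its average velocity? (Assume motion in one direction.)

v_avg = Δd / Δt = 182.0 / 34.36 = 5.3 m/s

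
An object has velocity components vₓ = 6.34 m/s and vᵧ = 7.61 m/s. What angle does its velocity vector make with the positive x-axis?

θ = arctan(vᵧ/vₓ) = arctan(7.61/6.34) = 50.2°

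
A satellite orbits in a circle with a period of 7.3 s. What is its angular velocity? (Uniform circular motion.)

ω = 2π/T = 2π/7.3 = 0.8607 rad/s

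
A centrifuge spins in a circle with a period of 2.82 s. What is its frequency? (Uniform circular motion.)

f = 1/T = 1/2.82 = 0.3546 Hz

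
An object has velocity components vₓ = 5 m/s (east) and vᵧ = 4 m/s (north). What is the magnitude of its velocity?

|v| = √(vₓ² + vᵧ²) = √(5² + 4²) = √(41) = 6.4 m/s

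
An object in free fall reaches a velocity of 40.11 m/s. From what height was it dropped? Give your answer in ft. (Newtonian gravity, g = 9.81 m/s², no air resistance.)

h = v² / (2g) = 40.11² / (2 × 9.81) = 81.9986 m
h = 81.9986 m / 0.3048 = 269.0 ft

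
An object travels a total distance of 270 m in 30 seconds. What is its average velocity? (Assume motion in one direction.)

v_avg = Δd / Δt = 270 / 30 = 9.0 m/s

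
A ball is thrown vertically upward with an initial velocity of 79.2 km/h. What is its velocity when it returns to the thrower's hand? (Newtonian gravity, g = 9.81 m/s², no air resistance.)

By conservation of energy (no air resistance), the ball returns to the throw height with the same speed as launch, but directed downward.
|v_ground| = v₀ = 79.2 km/h
v_ground = 79.2 km/h (downward)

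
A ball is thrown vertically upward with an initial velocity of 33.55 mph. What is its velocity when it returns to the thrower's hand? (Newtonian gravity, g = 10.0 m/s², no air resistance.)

By conservation of energy (no air resistance), the ball returns to the throw height with the same speed as launch, but directed downward.
|v_ground| = v₀ = 33.55 mph
v_ground = 33.55 mph (downward)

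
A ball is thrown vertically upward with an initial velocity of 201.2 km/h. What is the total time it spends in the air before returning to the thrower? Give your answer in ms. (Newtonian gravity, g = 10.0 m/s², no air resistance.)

v₀ = 201.2 km/h × 0.2777777777777778 = 55.8889 m/s
t_total = 2 × v₀ / g = 2 × 55.8889 / 10.0 = 11.1778 s
t_total = 11.1778 s / 0.001 = 11180 ms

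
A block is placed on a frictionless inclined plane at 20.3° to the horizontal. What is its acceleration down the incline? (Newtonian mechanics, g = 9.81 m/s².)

a = g sin(θ) = 9.81 × sin(20.3°) = 9.81 × 0.3469 = 3.4 m/s²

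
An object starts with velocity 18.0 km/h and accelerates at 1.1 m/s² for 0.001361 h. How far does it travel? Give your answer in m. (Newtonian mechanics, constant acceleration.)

v₀ = 18.0 km/h × 0.2777777777777778 = 5.0 m/s
t = 0.001361 h × 3600.0 = 4.8996 s
d = v₀ × t + ½ × a × t² = 5.0 × 4.8996 + 0.5 × 1.1 × 4.8996² = 37.7 m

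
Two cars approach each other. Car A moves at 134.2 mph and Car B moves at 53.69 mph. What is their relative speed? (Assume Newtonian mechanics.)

v_rel = v_A + v_B = 134.2 + 53.69 = 187.89 mph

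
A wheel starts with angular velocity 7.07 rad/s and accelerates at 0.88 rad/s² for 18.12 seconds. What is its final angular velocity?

ω = ω₀ + αt = 7.07 + 0.88 × 18.12 = 23.02 rad/s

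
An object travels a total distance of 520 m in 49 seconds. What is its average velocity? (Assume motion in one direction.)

v_avg = Δd / Δt = 520 / 49 = 10.61 m/s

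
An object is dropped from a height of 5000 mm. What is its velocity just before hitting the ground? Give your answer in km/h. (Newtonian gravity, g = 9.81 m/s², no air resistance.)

h = 5000 mm × 0.001 = 5.0 m
v = √(2gh) = √(2 × 9.81 × 5.0) = 9.90454 m/s
v = 9.90454 m/s / 0.2777777777777778 = 35.66 km/h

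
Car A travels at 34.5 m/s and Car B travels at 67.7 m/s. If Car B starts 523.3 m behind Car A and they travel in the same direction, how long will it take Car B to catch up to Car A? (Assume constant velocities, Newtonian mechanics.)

Relative speed: v_rel = 67.7 - 34.5 = 33.2 m/s
Time to catch: t = d₀/v_rel = 523.3/33.2 = 15.76 s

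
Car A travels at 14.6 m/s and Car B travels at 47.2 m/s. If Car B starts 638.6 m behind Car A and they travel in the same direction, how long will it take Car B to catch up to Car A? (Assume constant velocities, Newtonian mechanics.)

Relative speed: v_rel = 47.2 - 14.6 = 32.6 m/s
Time to catch: t = d₀/v_rel = 638.6/32.6 = 19.59 s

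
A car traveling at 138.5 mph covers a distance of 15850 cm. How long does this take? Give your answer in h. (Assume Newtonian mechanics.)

d = 15850 cm × 0.01 = 158.5 m
v = 138.5 mph × 0.44704 = 61.915 m/s
t = d / v = 158.5 / 61.915 = 2.55996 s
t = 2.55996 s / 3600.0 = 0.0007111 h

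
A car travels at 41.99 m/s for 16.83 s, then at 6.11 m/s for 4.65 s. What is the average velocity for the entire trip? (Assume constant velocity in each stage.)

d₁ = v₁t₁ = 41.99 × 16.83 = 706.6917 m
d₂ = v₂t₂ = 6.11 × 4.65 = 28.4115 m
d_total = 735.1032 m, t_total = 21.48 s
v_avg = d_total/t_total = 735.1032/21.48 = 34.22 m/s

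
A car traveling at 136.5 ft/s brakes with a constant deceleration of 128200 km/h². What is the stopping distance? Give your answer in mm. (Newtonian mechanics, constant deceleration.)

v₀ = 136.5 ft/s × 0.3048 = 41.6052 m/s
a = 128200 km/h² × 7.716049382716049e-05 = 9.89198 m/s²
d = v₀² / (2a) = 41.6052² / (2 × 9.89198) = 1730.99 / 19.784 = 87.4944 m
d = 87.4944 m / 0.001 = 87490 mm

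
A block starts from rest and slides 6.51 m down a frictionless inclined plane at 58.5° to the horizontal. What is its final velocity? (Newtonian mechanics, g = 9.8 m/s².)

a = g sin(θ) = 9.8 × sin(58.5°) = 8.3559 m/s²
v = √(2ad) = √(2 × 8.3559 × 6.51) = 10.43 m/s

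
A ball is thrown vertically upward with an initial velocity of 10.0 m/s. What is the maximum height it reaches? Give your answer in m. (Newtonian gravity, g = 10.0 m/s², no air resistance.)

h_max = v₀² / (2g) = 10.0² / (2 × 10.0) = 100.0 / 20.0 = 5.0 m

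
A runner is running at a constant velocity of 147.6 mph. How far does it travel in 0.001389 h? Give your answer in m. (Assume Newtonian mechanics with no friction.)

v = 147.6 mph × 0.44704 = 65.9831 m/s
t = 0.001389 h × 3600.0 = 5.0004 s
d = v × t = 65.9831 × 5.0004 = 329.9 m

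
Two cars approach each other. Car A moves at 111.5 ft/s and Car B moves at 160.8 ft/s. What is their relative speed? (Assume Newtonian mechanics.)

v_rel = v_A + v_B = 111.5 + 160.8 = 272.3 ft/s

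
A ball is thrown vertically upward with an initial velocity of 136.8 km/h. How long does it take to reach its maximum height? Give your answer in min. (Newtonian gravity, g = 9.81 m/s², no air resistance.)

v₀ = 136.8 km/h × 0.2777777777777778 = 38.0 m/s
t_up = v₀ / g = 38.0 / 9.81 = 3.8736 s
t_up = 3.8736 s / 60.0 = 0.06456 min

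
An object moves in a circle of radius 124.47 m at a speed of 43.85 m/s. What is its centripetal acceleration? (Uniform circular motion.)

a_c = v²/r = 43.85²/124.47 = 1922.8225/124.47 = 15.45 m/s²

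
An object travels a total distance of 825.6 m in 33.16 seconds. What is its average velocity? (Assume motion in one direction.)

v_avg = Δd / Δt = 825.6 / 33.16 = 24.9 m/s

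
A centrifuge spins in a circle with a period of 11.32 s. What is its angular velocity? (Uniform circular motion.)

ω = 2π/T = 2π/11.32 = 0.5551 rad/s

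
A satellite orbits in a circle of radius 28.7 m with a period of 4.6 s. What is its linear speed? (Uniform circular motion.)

v = 2πr/T = 2π×28.7/4.6 = 39.2 m/s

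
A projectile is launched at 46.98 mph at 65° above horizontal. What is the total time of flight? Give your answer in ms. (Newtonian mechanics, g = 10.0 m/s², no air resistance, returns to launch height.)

v₀ = 46.98 mph × 0.44704 = 21.0019 m/s
T = 2 × v₀ × sin(θ) / g = 2 × 21.0019 × sin(65°) / 10.0 = 2 × 21.0019 × 0.906308 / 10.0 = 3.80684 s
T = 3.80684 s / 0.001 = 3807 ms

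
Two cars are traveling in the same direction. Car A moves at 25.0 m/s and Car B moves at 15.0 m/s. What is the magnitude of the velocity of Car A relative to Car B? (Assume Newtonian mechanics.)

v_rel = |v_A - v_B| = |25.0 - 15.0| = 10.0 m/s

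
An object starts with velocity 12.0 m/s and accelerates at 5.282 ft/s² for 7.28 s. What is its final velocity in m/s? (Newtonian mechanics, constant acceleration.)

a = 5.282 ft/s² × 0.3048 = 1.60995 m/s²
v = v₀ + a × t = 12.0 + 1.60995 × 7.28 = 23.72 m/s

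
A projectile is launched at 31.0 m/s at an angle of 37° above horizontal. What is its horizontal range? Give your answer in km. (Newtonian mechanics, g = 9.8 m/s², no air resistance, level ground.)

R = v₀² × sin(2θ) / g = 31.0² × sin(2 × 37°) / 9.8 = 961.0 × 0.961262 / 9.8 = 94.2625 m
R = 94.2625 m / 1000.0 = 0.09426 km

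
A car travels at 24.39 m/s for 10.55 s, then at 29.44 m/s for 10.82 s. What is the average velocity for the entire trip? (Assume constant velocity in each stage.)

d₁ = v₁t₁ = 24.39 × 10.55 = 257.3145 m
d₂ = v₂t₂ = 29.44 × 10.82 = 318.5408 m
d_total = 575.8553 m, t_total = 21.37 s
v_avg = d_total/t_total = 575.8553/21.37 = 26.95 m/s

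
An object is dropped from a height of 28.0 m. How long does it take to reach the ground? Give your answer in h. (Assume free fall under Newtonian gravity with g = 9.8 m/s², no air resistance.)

t = √(2h/g) = √(2 × 28.0 / 9.8) = 2.39046 s
t = 2.39046 s / 3600.0 = 0.000664 h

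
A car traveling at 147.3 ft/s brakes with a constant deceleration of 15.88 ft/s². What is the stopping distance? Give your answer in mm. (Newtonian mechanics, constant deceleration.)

v₀ = 147.3 ft/s × 0.3048 = 44.897 m/s
a = 15.88 ft/s² × 0.3048 = 4.84022 m/s²
d = v₀² / (2a) = 44.897² / (2 × 4.84022) = 2015.74 / 9.68044 = 208.228 m
d = 208.228 m / 0.001 = 208200 mm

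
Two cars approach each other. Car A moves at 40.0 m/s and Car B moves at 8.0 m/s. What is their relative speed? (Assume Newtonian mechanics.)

v_rel = v_A + v_B = 40.0 + 8.0 = 48.0 m/s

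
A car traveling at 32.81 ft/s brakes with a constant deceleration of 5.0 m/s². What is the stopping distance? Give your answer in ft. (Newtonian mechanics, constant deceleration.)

v₀ = 32.81 ft/s × 0.3048 = 10.0005 m/s
d = v₀² / (2a) = 10.0005² / (2 × 5.0) = 100.01 / 10.0 = 10.001 m
d = 10.001 m / 0.3048 = 32.81 ft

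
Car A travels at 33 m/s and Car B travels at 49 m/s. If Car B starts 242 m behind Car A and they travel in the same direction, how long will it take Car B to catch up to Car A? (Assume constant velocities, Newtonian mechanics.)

Relative speed: v_rel = 49 - 33 = 16 m/s
Time to catch: t = d₀/v_rel = 242/16 = 15.12 s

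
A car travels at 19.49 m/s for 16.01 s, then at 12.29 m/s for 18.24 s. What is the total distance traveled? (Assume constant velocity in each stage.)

d₁ = v₁t₁ = 19.49 × 16.01 = 312.0349 m
d₂ = v₂t₂ = 12.29 × 18.24 = 224.1696 m
d_total = 312.0349 + 224.1696 = 536.2 m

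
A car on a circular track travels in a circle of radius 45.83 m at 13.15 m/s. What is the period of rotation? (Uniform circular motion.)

T = 2πr/v = 2π×45.83/13.15 = 21.9 s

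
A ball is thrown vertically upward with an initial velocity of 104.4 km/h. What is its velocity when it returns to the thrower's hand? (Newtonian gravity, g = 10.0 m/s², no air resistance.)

By conservation of energy (no air resistance), the ball returns to the throw height with the same speed as launch, but directed downward.
|v_ground| = v₀ = 104.4 km/h
v_ground = 104.4 km/h (downward)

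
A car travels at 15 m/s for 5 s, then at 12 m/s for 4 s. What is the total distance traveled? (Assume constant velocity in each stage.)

d₁ = v₁t₁ = 15 × 5 = 75 m
d₂ = v₂t₂ = 12 × 4 = 48 m
d_total = 75 + 48 = 123 m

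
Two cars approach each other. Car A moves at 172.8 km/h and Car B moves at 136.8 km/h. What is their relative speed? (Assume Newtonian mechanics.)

v_rel = v_A + v_B = 172.8 + 136.8 = 309.6 km/h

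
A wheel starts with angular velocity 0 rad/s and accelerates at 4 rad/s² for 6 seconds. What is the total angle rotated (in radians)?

θ = ω₀t + ½αt² = 0×6 + ½×4×6² = 72.0 rad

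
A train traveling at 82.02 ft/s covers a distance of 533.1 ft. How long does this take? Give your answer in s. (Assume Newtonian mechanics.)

d = 533.1 ft × 0.3048 = 162.489 m
v = 82.02 ft/s × 0.3048 = 24.9997 m/s
t = d / v = 162.489 / 24.9997 = 6.5 s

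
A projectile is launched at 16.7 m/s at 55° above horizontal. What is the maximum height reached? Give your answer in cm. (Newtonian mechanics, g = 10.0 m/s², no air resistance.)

H = v₀² × sin²(θ) / (2g) = 16.7² × sin(55°)² / (2 × 10.0) = 278.89 × 0.67101 / 20.0 = 9.3569 m
H = 9.3569 m / 0.01 = 935.7 cm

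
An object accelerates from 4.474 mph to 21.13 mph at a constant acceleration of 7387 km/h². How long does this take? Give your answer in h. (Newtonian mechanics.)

v₀ = 4.474 mph × 0.44704 = 2.00006 m/s
v = 21.13 mph × 0.44704 = 9.44596 m/s
a = 7387 km/h² × 7.716049382716049e-05 = 0.569985 m/s²
t = (v - v₀) / a = (9.44596 - 2.00006) / 0.569985 = 13.0633 s
t = 13.0633 s / 3600.0 = 0.003629 h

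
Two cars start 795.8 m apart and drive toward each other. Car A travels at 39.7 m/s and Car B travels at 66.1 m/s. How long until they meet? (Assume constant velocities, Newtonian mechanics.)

Combined speed: v_combined = 39.7 + 66.1 = 105.8 m/s
Time to meet: t = d/v_combined = 795.8/105.8 = 7.52 s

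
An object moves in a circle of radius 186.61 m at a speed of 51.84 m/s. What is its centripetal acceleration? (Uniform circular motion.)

a_c = v²/r = 51.84²/186.61 = 2687.3856/186.61 = 14.4 m/s²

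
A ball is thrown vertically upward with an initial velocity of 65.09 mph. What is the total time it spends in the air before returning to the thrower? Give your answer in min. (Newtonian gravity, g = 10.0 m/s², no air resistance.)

v₀ = 65.09 mph × 0.44704 = 29.0978 m/s
t_total = 2 × v₀ / g = 2 × 29.0978 / 10.0 = 5.81956 s
t_total = 5.81956 s / 60.0 = 0.09699 min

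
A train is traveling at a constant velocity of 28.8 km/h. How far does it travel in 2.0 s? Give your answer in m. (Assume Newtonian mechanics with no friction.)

v = 28.8 km/h × 0.2777777777777778 = 8.0 m/s
d = v × t = 8.0 × 2.0 = 16.0 m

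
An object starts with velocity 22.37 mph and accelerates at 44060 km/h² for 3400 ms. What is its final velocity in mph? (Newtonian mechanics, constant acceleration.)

v₀ = 22.37 mph × 0.44704 = 10.0003 m/s
a = 44060 km/h² × 7.716049382716049e-05 = 3.39969 m/s²
t = 3400 ms × 0.001 = 3.4 s
v = v₀ + a × t = 10.0003 + 3.39969 × 3.4 = 21.5592 m/s
v = 21.5592 m/s / 0.44704 = 48.23 mph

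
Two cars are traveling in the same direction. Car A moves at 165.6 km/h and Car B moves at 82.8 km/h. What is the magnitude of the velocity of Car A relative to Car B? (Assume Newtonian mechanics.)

v_rel = |v_A - v_B| = |165.6 - 82.8| = 82.8 km/h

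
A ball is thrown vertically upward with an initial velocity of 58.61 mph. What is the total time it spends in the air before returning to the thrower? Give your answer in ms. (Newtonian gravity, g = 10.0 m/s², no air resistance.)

v₀ = 58.61 mph × 0.44704 = 26.201 m/s
t_total = 2 × v₀ / g = 2 × 26.201 / 10.0 = 5.2402 s
t_total = 5.2402 s / 0.001 = 5240 ms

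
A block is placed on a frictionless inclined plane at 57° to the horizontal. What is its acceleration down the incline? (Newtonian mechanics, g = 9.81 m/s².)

a = g sin(θ) = 9.81 × sin(57°) = 9.81 × 0.8387 = 8.23 m/s²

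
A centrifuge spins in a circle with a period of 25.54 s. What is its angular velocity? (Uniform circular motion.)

ω = 2π/T = 2π/25.54 = 0.246 rad/s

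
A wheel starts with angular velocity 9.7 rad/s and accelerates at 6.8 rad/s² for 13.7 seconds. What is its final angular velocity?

ω = ω₀ + αt = 9.7 + 6.8 × 13.7 = 102.86 rad/s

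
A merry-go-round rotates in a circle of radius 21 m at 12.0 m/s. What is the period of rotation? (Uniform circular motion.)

T = 2πr/v = 2π×21/12.0 = 11.0 s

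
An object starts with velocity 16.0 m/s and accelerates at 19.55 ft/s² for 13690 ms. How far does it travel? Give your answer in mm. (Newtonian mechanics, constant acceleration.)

a = 19.55 ft/s² × 0.3048 = 5.95884 m/s²
t = 13690 ms × 0.001 = 13.69 s
d = v₀ × t + ½ × a × t² = 16.0 × 13.69 + 0.5 × 5.95884 × 13.69² = 777.431 m
d = 777.431 m / 0.001 = 777400 mm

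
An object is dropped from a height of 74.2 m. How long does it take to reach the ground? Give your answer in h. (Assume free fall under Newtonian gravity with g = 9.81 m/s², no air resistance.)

t = √(2h/g) = √(2 × 74.2 / 9.81) = 3.8894 s
t = 3.8894 s / 3600.0 = 0.00108 h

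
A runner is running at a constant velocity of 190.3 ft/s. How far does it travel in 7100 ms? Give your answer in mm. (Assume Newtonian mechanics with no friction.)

v = 190.3 ft/s × 0.3048 = 58.0034 m/s
t = 7100 ms × 0.001 = 7.1 s
d = v × t = 58.0034 × 7.1 = 411.824 m
d = 411.824 m / 0.001 = 411800 mm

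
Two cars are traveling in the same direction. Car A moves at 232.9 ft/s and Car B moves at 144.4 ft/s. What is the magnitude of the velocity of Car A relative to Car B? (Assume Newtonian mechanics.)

v_rel = |v_A - v_B| = |232.9 - 144.4| = 88.5 ft/s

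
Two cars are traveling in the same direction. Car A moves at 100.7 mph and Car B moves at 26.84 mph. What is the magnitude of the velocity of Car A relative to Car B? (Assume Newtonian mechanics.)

v_rel = |v_A - v_B| = |100.7 - 26.84| = 73.86 mph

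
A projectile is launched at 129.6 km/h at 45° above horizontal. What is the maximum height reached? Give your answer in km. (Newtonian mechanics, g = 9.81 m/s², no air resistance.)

v₀ = 129.6 km/h × 0.2777777777777778 = 36.0 m/s
H = v₀² × sin²(θ) / (2g) = 36.0² × sin(45°)² / (2 × 9.81) = 1296.0 × 0.5 / 19.62 = 33.0275 m
H = 33.0275 m / 1000.0 = 0.03303 km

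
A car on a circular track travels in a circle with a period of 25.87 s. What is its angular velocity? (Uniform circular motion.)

ω = 2π/T = 2π/25.87 = 0.2429 rad/s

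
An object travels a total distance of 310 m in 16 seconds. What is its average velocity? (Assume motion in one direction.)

v_avg = Δd / Δt = 310 / 16 = 19.38 m/s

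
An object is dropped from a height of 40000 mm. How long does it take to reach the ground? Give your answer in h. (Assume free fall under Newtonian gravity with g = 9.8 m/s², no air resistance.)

h = 40000 mm × 0.001 = 40.0 m
t = √(2h/g) = √(2 × 40.0 / 9.8) = 2.857143 s
t = 2.857143 s / 3600.0 = 0.0007937 h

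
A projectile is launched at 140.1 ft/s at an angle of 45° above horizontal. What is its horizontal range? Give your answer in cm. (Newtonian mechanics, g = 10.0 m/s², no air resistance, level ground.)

v₀ = 140.1 ft/s × 0.3048 = 42.7025 m/s
R = v₀² × sin(2θ) / g = 42.7025² × sin(2 × 45°) / 10.0 = 1823.5 × 1.0 / 10.0 = 182.35 m
R = 182.35 m / 0.01 = 18240 cm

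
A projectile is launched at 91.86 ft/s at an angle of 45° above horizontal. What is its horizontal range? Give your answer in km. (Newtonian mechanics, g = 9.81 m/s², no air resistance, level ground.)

v₀ = 91.86 ft/s × 0.3048 = 27.9989 m/s
R = v₀² × sin(2θ) / g = 27.9989² × sin(2 × 45°) / 9.81 = 783.938 × 1.0 / 9.81 = 79.9121 m
R = 79.9121 m / 1000.0 = 0.07991 km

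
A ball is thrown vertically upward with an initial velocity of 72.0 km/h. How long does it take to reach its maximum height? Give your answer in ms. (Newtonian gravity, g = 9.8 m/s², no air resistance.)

v₀ = 72.0 km/h × 0.2777777777777778 = 20.0 m/s
t_up = v₀ / g = 20.0 / 9.8 = 2.04082 s
t_up = 2.04082 s / 0.001 = 2041 ms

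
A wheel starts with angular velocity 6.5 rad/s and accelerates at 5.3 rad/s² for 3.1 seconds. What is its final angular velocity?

ω = ω₀ + αt = 6.5 + 5.3 × 3.1 = 22.93 rad/s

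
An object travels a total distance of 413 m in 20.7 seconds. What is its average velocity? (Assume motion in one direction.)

v_avg = Δd / Δt = 413 / 20.7 = 19.95 m/s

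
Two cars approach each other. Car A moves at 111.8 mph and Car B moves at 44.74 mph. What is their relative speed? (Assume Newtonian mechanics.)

v_rel = v_A + v_B = 111.8 + 44.74 = 156.54 mph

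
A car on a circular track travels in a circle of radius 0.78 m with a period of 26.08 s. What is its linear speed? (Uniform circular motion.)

v = 2πr/T = 2π×0.78/26.08 = 0.19 m/s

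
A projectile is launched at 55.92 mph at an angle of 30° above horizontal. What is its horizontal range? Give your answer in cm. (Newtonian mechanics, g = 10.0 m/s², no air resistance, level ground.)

v₀ = 55.92 mph × 0.44704 = 24.9985 m/s
R = v₀² × sin(2θ) / g = 24.9985² × sin(2 × 30°) / 10.0 = 624.925 × 0.866025 / 10.0 = 54.1201 m
R = 54.1201 m / 0.01 = 5412 cm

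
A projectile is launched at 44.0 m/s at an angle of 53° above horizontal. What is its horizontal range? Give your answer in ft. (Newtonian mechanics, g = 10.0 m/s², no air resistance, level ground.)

R = v₀² × sin(2θ) / g = 44.0² × sin(2 × 53°) / 10.0 = 1936.0 × 0.961262 / 10.0 = 186.1 m
R = 186.1 m / 0.3048 = 610.6 ft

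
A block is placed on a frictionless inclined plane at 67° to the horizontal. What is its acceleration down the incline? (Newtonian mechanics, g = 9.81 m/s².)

a = g sin(θ) = 9.81 × sin(67°) = 9.81 × 0.9205 = 9.03 m/s²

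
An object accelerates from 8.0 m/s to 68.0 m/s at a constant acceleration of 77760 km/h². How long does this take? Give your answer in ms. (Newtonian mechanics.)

a = 77760 km/h² × 7.716049382716049e-05 = 6.0 m/s²
t = (v - v₀) / a = (68.0 - 8.0) / 6.0 = 10.0 s
t = 10.0 s / 0.001 = 10000 ms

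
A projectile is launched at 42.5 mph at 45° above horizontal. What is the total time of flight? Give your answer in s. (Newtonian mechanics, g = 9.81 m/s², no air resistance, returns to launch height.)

v₀ = 42.5 mph × 0.44704 = 18.9992 m/s
T = 2 × v₀ × sin(θ) / g = 2 × 18.9992 × sin(45°) / 9.81 = 2 × 18.9992 × 0.707107 / 9.81 = 2.739 s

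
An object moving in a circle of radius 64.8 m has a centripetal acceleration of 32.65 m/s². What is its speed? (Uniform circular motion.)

v = √(a_c × r) = √(32.65 × 64.8) = 46.0 m/s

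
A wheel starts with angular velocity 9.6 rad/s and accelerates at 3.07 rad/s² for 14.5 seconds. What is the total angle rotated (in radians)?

θ = ω₀t + ½αt² = 9.6×14.5 + ½×3.07×14.5² = 461.93 rad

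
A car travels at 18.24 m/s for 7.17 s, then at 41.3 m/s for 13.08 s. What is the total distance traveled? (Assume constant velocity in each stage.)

d₁ = v₁t₁ = 18.24 × 7.17 = 130.7808 m
d₂ = v₂t₂ = 41.3 × 13.08 = 540.204 m
d_total = 130.7808 + 540.204 = 670.98 m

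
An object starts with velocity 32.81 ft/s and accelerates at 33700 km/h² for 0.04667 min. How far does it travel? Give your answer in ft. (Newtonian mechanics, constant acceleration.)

v₀ = 32.81 ft/s × 0.3048 = 10.0005 m/s
a = 33700 km/h² × 7.716049382716049e-05 = 2.60031 m/s²
t = 0.04667 min × 60.0 = 2.8002 s
d = v₀ × t + ½ × a × t² = 10.0005 × 2.8002 + 0.5 × 2.60031 × 2.8002² = 38.1981 m
d = 38.1981 m / 0.3048 = 125.3 ft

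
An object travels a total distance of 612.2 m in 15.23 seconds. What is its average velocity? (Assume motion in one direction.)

v_avg = Δd / Δt = 612.2 / 15.23 = 40.2 m/s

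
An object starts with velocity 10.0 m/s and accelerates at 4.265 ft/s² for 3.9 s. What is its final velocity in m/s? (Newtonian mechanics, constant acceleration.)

a = 4.265 ft/s² × 0.3048 = 1.29997 m/s²
v = v₀ + a × t = 10.0 + 1.29997 × 3.9 = 15.07 m/s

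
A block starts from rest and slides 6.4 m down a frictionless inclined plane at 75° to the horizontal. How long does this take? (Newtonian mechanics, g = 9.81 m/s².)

a = g sin(θ) = 9.81 × sin(75°) = 9.4757 m/s²
t = √(2d/a) = √(2 × 6.4 / 9.4757) = 1.16 s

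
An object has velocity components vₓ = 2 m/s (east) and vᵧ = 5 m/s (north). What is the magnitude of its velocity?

|v| = √(vₓ² + vᵧ²) = √(2² + 5²) = √(29) = 5.39 m/s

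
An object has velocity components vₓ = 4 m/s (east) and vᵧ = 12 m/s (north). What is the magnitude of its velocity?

|v| = √(vₓ² + vᵧ²) = √(4² + 12²) = √(160) = 12.65 m/s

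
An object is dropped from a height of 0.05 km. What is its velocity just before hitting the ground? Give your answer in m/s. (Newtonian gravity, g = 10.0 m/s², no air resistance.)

h = 0.05 km × 1000.0 = 50.0 m
v = √(2gh) = √(2 × 10.0 × 50.0) = 31.62 m/s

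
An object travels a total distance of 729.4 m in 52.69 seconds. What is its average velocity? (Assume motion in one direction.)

v_avg = Δd / Δt = 729.4 / 52.69 = 13.84 m/s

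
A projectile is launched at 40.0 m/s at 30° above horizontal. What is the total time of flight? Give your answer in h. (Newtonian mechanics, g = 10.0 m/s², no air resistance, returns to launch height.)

T = 2 × v₀ × sin(θ) / g = 2 × 40.0 × sin(30°) / 10.0 = 2 × 40.0 × 0.5 / 10.0 = 4.0 s
T = 4.0 s / 3600.0 = 0.001111 h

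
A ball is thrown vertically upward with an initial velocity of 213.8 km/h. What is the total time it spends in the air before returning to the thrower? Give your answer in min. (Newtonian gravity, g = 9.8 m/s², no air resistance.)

v₀ = 213.8 km/h × 0.2777777777777778 = 59.3889 m/s
t_total = 2 × v₀ / g = 2 × 59.3889 / 9.8 = 12.1202 s
t_total = 12.1202 s / 60.0 = 0.202 min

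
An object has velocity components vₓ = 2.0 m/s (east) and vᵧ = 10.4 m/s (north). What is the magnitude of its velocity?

|v| = √(vₓ² + vᵧ²) = √(2.0² + 10.4²) = √(112.16) = 10.59 m/s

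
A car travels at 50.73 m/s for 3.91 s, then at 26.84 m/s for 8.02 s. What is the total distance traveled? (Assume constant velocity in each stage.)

d₁ = v₁t₁ = 50.73 × 3.91 = 198.3543 m
d₂ = v₂t₂ = 26.84 × 8.02 = 215.2568 m
d_total = 198.3543 + 215.2568 = 413.61 m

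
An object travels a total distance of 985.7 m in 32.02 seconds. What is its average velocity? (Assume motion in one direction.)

v_avg = Δd / Δt = 985.7 / 32.02 = 30.78 m/s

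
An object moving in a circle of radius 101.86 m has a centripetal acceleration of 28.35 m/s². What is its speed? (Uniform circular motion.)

v = √(a_c × r) = √(28.35 × 101.86) = 53.74 m/s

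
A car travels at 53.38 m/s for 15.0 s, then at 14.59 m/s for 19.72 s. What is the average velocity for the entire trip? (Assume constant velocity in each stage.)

d₁ = v₁t₁ = 53.38 × 15.0 = 800.7 m
d₂ = v₂t₂ = 14.59 × 19.72 = 287.7148 m
d_total = 1088.4148 m, t_total = 34.72 s
v_avg = d_total/t_total = 1088.4148/34.72 = 31.35 m/s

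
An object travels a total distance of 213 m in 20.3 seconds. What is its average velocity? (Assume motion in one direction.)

v_avg = Δd / Δt = 213 / 20.3 = 10.49 m/s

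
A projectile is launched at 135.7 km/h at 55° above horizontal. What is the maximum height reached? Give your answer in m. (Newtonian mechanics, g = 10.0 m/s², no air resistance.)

v₀ = 135.7 km/h × 0.2777777777777778 = 37.6944 m/s
H = v₀² × sin²(θ) / (2g) = 37.6944² × sin(55°)² / (2 × 10.0) = 1420.87 × 0.67101 / 20.0 = 47.67 m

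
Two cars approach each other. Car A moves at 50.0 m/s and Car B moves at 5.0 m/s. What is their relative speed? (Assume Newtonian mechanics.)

v_rel = v_A + v_B = 50.0 + 5.0 = 55.0 m/s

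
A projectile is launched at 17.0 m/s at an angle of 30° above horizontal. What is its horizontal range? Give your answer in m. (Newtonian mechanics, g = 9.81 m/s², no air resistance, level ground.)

R = v₀² × sin(2θ) / g = 17.0² × sin(2 × 30°) / 9.81 = 289.0 × 0.866025 / 9.81 = 25.51 m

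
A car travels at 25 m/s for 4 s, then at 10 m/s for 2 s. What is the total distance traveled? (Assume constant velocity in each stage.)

d₁ = v₁t₁ = 25 × 4 = 100 m
d₂ = v₂t₂ = 10 × 2 = 20 m
d_total = 100 + 20 = 120 m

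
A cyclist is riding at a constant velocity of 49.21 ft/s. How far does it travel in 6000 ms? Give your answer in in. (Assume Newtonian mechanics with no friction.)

v = 49.21 ft/s × 0.3048 = 14.9992 m/s
t = 6000 ms × 0.001 = 6.0 s
d = v × t = 14.9992 × 6.0 = 89.9952 m
d = 89.9952 m / 0.0254 = 3543 in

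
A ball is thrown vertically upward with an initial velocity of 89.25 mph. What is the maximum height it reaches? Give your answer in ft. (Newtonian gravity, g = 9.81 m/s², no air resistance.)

v₀ = 89.25 mph × 0.44704 = 39.8983 m/s
h_max = v₀² / (2g) = 39.8983² / (2 × 9.81) = 1591.87 / 19.62 = 81.1351 m
h_max = 81.1351 m / 0.3048 = 266.2 ft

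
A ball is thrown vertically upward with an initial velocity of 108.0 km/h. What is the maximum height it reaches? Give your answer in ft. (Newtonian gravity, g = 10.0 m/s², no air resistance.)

v₀ = 108.0 km/h × 0.2777777777777778 = 30.0 m/s
h_max = v₀² / (2g) = 30.0² / (2 × 10.0) = 900.0 / 20.0 = 45.0 m
h_max = 45.0 m / 0.3048 = 147.6 ft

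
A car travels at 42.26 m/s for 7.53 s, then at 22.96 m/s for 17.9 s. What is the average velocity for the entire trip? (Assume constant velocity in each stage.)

d₁ = v₁t₁ = 42.26 × 7.53 = 318.2178 m
d₂ = v₂t₂ = 22.96 × 17.9 = 410.984 m
d_total = 729.2018 m, t_total = 25.43 s
v_avg = d_total/t_total = 729.2018/25.43 = 28.67 m/s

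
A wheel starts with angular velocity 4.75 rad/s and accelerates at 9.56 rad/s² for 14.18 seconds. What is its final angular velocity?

ω = ω₀ + αt = 4.75 + 9.56 × 14.18 = 140.31 rad/s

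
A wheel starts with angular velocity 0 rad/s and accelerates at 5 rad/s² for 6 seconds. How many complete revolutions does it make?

θ = ω₀t + ½αt² = 0×6 + ½×5×6² = 90.0 rad
Total revolutions = θ/(2π) = 90.0/(2π) = 14.32
Complete revolutions = ⌊14.32⌋ = 14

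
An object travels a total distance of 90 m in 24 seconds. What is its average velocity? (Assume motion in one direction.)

v_avg = Δd / Δt = 90 / 24 = 3.75 m/s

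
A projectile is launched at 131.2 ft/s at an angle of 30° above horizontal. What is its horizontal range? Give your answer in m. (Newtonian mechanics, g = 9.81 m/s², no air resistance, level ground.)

v₀ = 131.2 ft/s × 0.3048 = 39.9898 m/s
R = v₀² × sin(2θ) / g = 39.9898² × sin(2 × 30°) / 9.81 = 1599.18 × 0.866025 / 9.81 = 141.2 m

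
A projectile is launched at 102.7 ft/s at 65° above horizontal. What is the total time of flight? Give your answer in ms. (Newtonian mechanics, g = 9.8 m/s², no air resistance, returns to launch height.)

v₀ = 102.7 ft/s × 0.3048 = 31.303 m/s
T = 2 × v₀ × sin(θ) / g = 2 × 31.303 × sin(65°) / 9.8 = 2 × 31.303 × 0.906308 / 9.8 = 5.78983 s
T = 5.78983 s / 0.001 = 5790 ms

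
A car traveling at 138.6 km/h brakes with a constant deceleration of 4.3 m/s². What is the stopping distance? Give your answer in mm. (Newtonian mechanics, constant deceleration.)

v₀ = 138.6 km/h × 0.2777777777777778 = 38.5 m/s
d = v₀² / (2a) = 38.5² / (2 × 4.3) = 1482.25 / 8.6 = 172.355 m
d = 172.355 m / 0.001 = 172400 mm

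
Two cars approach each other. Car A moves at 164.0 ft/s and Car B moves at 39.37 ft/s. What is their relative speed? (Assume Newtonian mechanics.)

v_rel = v_A + v_B = 164.0 + 39.37 = 203.37 ft/s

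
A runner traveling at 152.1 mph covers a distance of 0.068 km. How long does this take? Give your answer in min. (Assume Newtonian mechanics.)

d = 0.068 km × 1000.0 = 68.0 m
v = 152.1 mph × 0.44704 = 67.9948 m/s
t = d / v = 68.0 / 67.9948 = 1.00008 s
t = 1.00008 s / 60.0 = 0.01667 min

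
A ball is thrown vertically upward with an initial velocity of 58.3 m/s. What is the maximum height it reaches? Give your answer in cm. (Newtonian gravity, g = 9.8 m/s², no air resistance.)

h_max = v₀² / (2g) = 58.3² / (2 × 9.8) = 3398.89 / 19.6 = 173.413 m
h_max = 173.413 m / 0.01 = 17340 cm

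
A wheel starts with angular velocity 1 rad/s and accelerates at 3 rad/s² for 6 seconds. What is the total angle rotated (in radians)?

θ = ω₀t + ½αt² = 1×6 + ½×3×6² = 60.0 rad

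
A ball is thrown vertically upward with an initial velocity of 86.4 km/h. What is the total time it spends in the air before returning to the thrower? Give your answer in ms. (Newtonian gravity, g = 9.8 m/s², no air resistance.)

v₀ = 86.4 km/h × 0.2777777777777778 = 24.0 m/s
t_total = 2 × v₀ / g = 2 × 24.0 / 9.8 = 4.89796 s
t_total = 4.89796 s / 0.001 = 4898 ms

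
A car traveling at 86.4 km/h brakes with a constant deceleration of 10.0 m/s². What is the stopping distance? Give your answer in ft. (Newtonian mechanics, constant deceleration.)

v₀ = 86.4 km/h × 0.2777777777777778 = 24.0 m/s
d = v₀² / (2a) = 24.0² / (2 × 10.0) = 576.0 / 20.0 = 28.8 m
d = 28.8 m / 0.3048 = 94.49 ft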